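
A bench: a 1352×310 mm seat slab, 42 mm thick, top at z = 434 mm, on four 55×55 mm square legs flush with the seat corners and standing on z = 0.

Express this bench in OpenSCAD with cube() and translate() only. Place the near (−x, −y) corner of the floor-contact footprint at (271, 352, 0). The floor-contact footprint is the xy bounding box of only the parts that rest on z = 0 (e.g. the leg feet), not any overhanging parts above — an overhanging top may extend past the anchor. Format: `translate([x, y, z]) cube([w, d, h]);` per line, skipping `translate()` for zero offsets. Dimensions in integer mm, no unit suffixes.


translate([271, 352, 392]) cube([1352, 310, 42]);
translate([271, 352, 0]) cube([55, 55, 392]);
translate([271, 607, 0]) cube([55, 55, 392]);
translate([1568, 352, 0]) cube([55, 55, 392]);
translate([1568, 607, 0]) cube([55, 55, 392]);


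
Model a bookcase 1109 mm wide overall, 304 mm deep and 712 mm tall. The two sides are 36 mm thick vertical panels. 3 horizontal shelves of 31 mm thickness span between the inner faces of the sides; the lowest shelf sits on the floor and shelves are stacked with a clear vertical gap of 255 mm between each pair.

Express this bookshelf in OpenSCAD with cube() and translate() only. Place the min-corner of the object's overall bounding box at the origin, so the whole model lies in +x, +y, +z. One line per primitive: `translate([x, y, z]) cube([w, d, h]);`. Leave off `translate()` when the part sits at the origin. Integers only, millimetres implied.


cube([36, 304, 712]);
translate([1073, 0, 0]) cube([36, 304, 712]);
translate([36, 0, 0]) cube([1037, 304, 31]);
translate([36, 0, 286]) cube([1037, 304, 31]);
translate([36, 0, 572]) cube([1037, 304, 31]);


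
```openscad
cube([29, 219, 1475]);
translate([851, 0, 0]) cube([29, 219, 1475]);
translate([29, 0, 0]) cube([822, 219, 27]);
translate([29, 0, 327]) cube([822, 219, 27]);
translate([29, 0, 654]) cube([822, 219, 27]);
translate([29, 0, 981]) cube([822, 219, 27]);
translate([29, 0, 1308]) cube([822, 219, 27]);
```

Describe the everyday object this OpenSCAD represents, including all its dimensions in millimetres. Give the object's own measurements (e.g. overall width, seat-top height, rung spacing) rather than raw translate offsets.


An open bookshelf. Two side panels, each 29 mm thick, 219 mm deep and 1475 mm tall, stand 880 mm apart (outside-to-outside). Between them sit 5 shelves, each 27 mm thick and 219 mm deep, spanning the full gap between the sides. The bottom shelf rests on the floor (its underside at z = 0) and the clear gap between one shelf's top and the next shelf's underside is 300 mm.


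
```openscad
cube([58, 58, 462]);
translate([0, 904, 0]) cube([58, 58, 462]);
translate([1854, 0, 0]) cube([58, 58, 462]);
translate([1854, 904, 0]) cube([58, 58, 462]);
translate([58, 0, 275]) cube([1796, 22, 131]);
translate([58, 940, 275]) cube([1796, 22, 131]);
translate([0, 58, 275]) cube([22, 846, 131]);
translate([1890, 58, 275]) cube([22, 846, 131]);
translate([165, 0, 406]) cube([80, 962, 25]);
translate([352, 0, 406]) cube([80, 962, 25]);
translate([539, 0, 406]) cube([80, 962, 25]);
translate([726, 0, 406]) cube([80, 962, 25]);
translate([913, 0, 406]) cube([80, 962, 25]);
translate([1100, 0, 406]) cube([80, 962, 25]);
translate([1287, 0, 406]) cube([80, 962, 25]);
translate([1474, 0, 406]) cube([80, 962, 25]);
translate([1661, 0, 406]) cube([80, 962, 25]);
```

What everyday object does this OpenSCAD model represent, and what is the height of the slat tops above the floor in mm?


A bed frame. The slat-top height is 431 mm.

Four posts, four rails, and a row of slats — a bed frame. Slats sit on the rails at z = 275 + 131 = 406; with slat thickness 25, the top is 431 mm.


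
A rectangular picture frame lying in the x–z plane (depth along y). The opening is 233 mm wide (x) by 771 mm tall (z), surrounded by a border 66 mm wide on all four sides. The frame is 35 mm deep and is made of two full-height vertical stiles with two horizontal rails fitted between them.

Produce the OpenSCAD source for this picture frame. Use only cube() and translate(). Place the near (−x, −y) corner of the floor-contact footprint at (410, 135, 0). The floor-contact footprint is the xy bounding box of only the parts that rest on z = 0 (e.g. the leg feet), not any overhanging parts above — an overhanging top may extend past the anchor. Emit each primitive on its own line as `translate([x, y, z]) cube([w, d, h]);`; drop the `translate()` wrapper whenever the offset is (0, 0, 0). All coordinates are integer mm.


translate([410, 135, 0]) cube([66, 35, 903]);
translate([709, 135, 0]) cube([66, 35, 903]);
translate([476, 135, 0]) cube([233, 35, 66]);
translate([476, 135, 837]) cube([233, 35, 66]);


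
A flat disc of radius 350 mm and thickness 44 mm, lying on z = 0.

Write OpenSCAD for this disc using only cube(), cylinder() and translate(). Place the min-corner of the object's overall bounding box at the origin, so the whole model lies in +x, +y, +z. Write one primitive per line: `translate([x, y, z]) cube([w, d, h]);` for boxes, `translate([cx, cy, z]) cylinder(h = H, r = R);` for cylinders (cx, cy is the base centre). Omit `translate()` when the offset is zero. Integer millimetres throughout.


translate([350, 350, 0]) cylinder(h = 44, r = 350);


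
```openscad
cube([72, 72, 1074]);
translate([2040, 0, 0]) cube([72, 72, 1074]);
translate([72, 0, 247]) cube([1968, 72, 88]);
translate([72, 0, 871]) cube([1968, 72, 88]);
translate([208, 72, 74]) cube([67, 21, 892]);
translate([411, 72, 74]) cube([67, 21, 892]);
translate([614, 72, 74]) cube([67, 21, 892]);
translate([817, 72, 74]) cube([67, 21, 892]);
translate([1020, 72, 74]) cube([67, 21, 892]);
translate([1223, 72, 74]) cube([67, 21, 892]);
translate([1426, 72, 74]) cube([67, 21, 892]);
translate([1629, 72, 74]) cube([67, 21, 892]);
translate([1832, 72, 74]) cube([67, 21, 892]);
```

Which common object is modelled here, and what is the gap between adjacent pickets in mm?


A fence section. The picket gap is 136 mm.

Two posts, two rails, 9 pickets — a fence section. Span 1968 mm holds 9 pickets of 67 mm with 10 equal gaps: ⌊(1968 − 9·67) / 10⌋ = 136 mm.


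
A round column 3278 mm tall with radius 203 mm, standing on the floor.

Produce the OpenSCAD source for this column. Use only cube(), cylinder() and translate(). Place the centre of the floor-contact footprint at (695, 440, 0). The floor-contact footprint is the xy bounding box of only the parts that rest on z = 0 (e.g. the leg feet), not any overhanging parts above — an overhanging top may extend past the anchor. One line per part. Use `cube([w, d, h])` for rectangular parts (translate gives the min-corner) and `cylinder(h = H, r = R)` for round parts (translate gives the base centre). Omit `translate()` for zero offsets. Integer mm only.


translate([695, 440, 0]) cylinder(h = 3278, r = 203);


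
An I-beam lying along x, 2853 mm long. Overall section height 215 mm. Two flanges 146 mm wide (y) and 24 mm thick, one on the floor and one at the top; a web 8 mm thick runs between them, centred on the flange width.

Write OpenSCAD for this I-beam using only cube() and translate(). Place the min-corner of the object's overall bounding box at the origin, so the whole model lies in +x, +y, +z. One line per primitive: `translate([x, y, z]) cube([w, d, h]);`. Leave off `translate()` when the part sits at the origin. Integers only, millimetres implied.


cube([2853, 146, 24]);
translate([0, 69, 24]) cube([2853, 8, 167]);
translate([0, 0, 191]) cube([2853, 146, 24]);


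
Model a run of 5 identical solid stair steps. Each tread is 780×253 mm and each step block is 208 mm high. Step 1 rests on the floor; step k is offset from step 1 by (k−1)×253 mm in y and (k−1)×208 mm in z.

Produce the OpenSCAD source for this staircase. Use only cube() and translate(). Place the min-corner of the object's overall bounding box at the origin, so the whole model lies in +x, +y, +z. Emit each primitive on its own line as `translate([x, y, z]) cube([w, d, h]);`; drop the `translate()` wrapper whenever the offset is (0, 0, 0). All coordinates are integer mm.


cube([780, 253, 208]);
translate([0, 253, 208]) cube([780, 253, 208]);
translate([0, 506, 416]) cube([780, 253, 208]);
translate([0, 759, 624]) cube([780, 253, 208]);
translate([0, 1012, 832]) cube([780, 253, 208]);


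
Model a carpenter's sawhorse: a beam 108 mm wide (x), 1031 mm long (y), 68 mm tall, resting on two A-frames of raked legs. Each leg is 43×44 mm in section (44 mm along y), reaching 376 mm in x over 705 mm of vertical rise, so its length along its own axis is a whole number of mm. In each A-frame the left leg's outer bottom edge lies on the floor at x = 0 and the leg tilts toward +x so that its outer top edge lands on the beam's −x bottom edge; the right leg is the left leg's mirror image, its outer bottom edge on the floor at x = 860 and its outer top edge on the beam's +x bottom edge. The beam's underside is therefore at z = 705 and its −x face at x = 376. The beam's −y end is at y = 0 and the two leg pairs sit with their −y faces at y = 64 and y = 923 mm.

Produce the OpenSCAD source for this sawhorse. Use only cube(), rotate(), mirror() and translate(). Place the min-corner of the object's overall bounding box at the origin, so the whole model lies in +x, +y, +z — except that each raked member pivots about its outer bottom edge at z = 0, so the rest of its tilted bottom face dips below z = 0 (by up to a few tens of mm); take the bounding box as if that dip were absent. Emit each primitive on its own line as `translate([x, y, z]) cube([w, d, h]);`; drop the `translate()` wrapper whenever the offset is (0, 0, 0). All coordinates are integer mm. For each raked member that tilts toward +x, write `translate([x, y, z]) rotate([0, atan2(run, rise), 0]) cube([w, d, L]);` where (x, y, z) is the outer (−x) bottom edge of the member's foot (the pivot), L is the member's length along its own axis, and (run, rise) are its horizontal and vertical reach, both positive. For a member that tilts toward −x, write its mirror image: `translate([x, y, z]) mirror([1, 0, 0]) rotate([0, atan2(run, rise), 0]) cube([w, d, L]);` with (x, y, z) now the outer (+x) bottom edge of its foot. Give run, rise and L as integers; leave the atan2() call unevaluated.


translate([376, 0, 705]) cube([108, 1031, 68]);
translate([0, 64, 0]) rotate([0, atan2(376, 705), 0]) cube([43, 44, 799]);
translate([860, 64, 0]) mirror([1, 0, 0]) rotate([0, atan2(376, 705), 0]) cube([43, 44, 799]);
translate([0, 923, 0]) rotate([0, atan2(376, 705), 0]) cube([43, 44, 799]);
translate([860, 923, 0]) mirror([1, 0, 0]) rotate([0, atan2(376, 705), 0]) cube([43, 44, 799]);


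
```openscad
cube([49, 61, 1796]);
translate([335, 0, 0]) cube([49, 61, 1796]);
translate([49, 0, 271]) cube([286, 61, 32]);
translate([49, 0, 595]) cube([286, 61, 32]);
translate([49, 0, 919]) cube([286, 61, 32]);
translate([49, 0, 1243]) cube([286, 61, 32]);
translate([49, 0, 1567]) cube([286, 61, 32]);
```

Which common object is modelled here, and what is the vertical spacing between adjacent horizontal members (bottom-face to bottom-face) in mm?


A ladder. The rung spacing is 324 mm.

Two tall 49×61 posts with 5 short bars between them — a ladder. Adjacent rungs sit at z = 271 and z = 595, so the spacing is 595 − 271 = 324 mm.


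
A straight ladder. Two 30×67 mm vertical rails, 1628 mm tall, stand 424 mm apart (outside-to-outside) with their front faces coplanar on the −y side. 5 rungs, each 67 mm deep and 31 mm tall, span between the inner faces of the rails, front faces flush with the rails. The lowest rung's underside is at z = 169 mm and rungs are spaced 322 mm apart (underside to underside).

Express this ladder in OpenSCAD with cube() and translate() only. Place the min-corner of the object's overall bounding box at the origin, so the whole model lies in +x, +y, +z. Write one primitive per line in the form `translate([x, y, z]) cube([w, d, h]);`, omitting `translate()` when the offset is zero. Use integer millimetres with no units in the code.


cube([30, 67, 1628]);
translate([394, 0, 0]) cube([30, 67, 1628]);
translate([30, 0, 169]) cube([364, 67, 31]);
translate([30, 0, 491]) cube([364, 67, 31]);
translate([30, 0, 813]) cube([364, 67, 31]);
translate([30, 0, 1135]) cube([364, 67, 31]);
translate([30, 0, 1457]) cube([364, 67, 31]);


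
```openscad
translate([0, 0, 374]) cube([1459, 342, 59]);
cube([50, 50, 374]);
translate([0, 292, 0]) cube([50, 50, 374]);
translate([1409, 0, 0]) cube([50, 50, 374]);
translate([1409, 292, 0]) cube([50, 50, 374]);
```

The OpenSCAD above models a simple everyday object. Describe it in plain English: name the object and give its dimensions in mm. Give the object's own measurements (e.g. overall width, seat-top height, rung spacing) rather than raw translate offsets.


A long wooden bench with a 1459 mm (x) × 342 mm (y) seat, 59 mm thick, its top surface 433 mm above the floor. Four 50 mm square legs at the seat corners, flush with the edges, run from z = 0 to the seat underside.


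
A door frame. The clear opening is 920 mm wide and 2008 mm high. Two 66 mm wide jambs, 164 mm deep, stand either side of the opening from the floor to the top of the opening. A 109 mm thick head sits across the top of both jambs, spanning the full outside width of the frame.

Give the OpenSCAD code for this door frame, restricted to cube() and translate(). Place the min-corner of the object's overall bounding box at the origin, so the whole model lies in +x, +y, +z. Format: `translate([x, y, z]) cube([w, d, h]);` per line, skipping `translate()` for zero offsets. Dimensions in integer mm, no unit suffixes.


cube([66, 164, 2008]);
translate([986, 0, 0]) cube([66, 164, 2008]);
translate([0, 0, 2008]) cube([1052, 164, 109]);


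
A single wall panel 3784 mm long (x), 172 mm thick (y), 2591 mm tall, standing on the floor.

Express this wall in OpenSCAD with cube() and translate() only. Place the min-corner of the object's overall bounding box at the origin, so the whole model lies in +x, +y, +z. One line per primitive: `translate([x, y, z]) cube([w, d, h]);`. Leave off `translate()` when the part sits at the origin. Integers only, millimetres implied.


cube([3784, 172, 2591]);


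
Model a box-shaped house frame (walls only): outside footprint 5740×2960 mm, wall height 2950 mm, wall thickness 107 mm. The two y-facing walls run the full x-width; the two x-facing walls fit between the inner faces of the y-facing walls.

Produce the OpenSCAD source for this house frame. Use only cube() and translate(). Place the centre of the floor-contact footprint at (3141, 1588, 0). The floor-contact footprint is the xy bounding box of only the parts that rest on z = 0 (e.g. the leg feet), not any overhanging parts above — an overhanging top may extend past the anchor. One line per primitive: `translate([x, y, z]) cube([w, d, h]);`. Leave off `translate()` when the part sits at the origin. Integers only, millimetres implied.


translate([271, 108, 0]) cube([5740, 107, 2950]);
translate([271, 2961, 0]) cube([5740, 107, 2950]);
translate([271, 215, 0]) cube([107, 2746, 2950]);
translate([5904, 215, 0]) cube([107, 2746, 2950]);


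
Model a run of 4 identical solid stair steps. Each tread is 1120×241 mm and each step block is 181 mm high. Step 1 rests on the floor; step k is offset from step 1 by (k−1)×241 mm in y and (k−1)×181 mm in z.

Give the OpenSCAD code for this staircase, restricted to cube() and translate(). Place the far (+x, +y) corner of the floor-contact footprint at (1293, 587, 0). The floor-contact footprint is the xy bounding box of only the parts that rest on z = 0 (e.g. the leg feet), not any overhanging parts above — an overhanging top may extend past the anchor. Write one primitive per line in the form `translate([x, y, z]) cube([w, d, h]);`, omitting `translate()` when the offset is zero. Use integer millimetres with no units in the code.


translate([173, 346, 0]) cube([1120, 241, 181]);
translate([173, 587, 181]) cube([1120, 241, 181]);
translate([173, 828, 362]) cube([1120, 241, 181]);
translate([173, 1069, 543]) cube([1120, 241, 181]);


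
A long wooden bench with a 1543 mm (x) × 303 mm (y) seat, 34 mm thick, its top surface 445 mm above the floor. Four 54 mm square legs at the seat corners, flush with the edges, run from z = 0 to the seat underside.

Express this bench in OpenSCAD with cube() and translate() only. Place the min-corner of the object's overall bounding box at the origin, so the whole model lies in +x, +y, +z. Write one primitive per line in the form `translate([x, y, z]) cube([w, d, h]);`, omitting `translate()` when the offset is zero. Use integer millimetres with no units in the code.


translate([0, 0, 411]) cube([1543, 303, 34]);
cube([54, 54, 411]);
translate([0, 249, 0]) cube([54, 54, 411]);
translate([1489, 0, 0]) cube([54, 54, 411]);
translate([1489, 249, 0]) cube([54, 54, 411]);


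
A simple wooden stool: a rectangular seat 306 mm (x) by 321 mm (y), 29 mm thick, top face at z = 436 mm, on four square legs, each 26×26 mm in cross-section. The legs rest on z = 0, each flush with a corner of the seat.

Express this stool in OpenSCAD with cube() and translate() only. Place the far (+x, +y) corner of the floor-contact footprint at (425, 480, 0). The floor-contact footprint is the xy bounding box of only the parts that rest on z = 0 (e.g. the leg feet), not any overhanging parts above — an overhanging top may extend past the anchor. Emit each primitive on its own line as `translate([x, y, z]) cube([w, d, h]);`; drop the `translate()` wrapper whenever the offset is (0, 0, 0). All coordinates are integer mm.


translate([119, 159, 407]) cube([306, 321, 29]);
translate([119, 159, 0]) cube([26, 26, 407]);
translate([399, 159, 0]) cube([26, 26, 407]);
translate([119, 454, 0]) cube([26, 26, 407]);
translate([399, 454, 0]) cube([26, 26, 407]);


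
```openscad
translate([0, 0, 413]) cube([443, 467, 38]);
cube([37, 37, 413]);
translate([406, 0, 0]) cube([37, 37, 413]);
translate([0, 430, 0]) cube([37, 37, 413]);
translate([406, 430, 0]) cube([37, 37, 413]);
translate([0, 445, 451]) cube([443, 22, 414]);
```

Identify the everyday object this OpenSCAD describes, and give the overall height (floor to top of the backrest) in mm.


A chair. The overall height is 865 mm.

A slab on four corner posts with a tall panel at the back — a chair. The seat slab sits at z = 413 with thickness 38, and the 414 mm backrest starts at the seat top, so the overall height is 413 + 38 + 414 = 865 mm.


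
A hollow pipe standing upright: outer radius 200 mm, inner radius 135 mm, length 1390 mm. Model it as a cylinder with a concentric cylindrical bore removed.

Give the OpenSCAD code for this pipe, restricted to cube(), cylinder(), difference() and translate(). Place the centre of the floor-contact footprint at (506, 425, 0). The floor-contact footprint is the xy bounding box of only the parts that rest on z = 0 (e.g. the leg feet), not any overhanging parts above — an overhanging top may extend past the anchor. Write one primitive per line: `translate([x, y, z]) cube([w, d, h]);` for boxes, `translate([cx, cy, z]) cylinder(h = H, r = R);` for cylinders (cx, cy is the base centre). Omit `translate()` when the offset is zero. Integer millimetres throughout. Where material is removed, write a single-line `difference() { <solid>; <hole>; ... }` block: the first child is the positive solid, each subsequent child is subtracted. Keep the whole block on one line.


difference() { translate([506, 425, 0]) cylinder(h = 1390, r = 200); translate([506, 425, 0]) cylinder(h = 1390, r = 135); }


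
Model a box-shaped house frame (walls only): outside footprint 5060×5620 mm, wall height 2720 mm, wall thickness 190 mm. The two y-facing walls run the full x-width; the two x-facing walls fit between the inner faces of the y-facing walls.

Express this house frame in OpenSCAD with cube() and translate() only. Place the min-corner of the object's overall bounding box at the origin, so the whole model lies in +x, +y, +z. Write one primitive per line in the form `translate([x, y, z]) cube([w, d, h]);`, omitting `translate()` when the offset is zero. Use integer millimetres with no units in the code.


cube([5060, 190, 2720]);
translate([0, 5430, 0]) cube([5060, 190, 2720]);
translate([0, 190, 0]) cube([190, 5240, 2720]);
translate([4870, 190, 0]) cube([190, 5240, 2720]);


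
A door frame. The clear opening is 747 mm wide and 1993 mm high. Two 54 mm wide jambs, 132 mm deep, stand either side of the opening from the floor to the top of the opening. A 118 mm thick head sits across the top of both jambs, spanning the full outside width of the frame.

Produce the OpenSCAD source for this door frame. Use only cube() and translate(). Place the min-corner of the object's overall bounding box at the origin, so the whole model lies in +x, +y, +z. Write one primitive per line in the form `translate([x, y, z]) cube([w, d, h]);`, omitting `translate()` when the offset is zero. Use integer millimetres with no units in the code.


cube([54, 132, 1993]);
translate([801, 0, 0]) cube([54, 132, 1993]);
translate([0, 0, 1993]) cube([855, 132, 118]);


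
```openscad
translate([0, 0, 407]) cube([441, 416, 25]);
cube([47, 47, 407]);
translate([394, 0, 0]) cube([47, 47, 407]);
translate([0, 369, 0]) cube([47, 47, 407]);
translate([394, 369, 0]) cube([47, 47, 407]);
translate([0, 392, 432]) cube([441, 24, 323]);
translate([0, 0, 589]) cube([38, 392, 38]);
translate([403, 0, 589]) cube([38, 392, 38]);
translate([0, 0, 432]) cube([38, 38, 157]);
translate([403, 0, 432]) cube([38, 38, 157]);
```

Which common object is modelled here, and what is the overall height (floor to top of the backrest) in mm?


A chair. The overall height is 755 mm.

A slab on four corner posts with a tall panel at the back — a chair. The seat slab sits at z = 407 with thickness 25, and the 323 mm backrest starts at the seat top, so the overall height is 407 + 25 + 323 = 755 mm.


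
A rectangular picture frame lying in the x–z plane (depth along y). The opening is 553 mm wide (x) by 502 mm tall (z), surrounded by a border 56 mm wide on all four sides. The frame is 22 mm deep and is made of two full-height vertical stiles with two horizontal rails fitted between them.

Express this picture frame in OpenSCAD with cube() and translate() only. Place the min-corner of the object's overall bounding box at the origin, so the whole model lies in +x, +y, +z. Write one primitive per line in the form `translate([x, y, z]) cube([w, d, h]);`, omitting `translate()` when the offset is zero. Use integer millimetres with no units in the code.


cube([56, 22, 614]);
translate([609, 0, 0]) cube([56, 22, 614]);
translate([56, 0, 0]) cube([553, 22, 56]);
translate([56, 0, 558]) cube([553, 22, 56]);


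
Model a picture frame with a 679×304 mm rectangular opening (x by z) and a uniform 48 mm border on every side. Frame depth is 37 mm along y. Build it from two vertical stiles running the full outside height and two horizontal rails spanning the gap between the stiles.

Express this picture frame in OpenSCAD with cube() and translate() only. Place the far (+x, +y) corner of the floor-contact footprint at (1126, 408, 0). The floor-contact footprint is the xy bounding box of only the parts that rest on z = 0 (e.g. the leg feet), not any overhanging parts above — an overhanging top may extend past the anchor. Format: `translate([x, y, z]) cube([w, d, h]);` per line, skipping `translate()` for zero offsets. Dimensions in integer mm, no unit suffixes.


translate([351, 371, 0]) cube([48, 37, 400]);
translate([1078, 371, 0]) cube([48, 37, 400]);
translate([399, 371, 0]) cube([679, 37, 48]);
translate([399, 371, 352]) cube([679, 37, 48]);


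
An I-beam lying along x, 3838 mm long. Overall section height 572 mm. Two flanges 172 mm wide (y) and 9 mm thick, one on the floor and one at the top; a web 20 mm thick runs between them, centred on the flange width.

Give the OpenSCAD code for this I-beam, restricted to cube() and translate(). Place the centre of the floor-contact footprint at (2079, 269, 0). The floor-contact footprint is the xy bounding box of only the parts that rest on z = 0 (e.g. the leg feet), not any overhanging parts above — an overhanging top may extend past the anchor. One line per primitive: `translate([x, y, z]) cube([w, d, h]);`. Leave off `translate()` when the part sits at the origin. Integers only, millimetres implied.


translate([160, 183, 0]) cube([3838, 172, 9]);
translate([160, 259, 9]) cube([3838, 20, 554]);
translate([160, 183, 563]) cube([3838, 172, 9]);


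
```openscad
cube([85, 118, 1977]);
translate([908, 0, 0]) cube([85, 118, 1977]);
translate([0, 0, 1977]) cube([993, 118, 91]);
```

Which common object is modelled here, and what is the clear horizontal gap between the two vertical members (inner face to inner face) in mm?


A door frame. The clear opening width is 823 mm.

Two 1977 mm tall posts with a header on top — a door frame. The left jamb is 85 mm wide at x = 0; the right jamb starts at x = 908. The clear opening is 908 − 85 = 823 mm.


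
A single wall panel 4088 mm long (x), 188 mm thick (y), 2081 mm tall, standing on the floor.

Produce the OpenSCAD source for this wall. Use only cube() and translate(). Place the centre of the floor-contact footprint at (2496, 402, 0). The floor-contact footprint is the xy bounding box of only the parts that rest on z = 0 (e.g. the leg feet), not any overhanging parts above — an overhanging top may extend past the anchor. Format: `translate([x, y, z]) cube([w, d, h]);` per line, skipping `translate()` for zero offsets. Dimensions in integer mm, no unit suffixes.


translate([452, 308, 0]) cube([4088, 188, 2081]);


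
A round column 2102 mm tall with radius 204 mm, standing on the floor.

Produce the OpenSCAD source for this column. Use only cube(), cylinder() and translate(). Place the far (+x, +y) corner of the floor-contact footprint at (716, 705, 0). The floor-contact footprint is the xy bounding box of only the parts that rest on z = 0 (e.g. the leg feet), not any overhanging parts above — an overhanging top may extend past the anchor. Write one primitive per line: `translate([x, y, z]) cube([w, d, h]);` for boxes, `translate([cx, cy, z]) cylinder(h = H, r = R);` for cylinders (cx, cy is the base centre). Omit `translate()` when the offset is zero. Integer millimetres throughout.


translate([512, 501, 0]) cylinder(h = 2102, r = 204);


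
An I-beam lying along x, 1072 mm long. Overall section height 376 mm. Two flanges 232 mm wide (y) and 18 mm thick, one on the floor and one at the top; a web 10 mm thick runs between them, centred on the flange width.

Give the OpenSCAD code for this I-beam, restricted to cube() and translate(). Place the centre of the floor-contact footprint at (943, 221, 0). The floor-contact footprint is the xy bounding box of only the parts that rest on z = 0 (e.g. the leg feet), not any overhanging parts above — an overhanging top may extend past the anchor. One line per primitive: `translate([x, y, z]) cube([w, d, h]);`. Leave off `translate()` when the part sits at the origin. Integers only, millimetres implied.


translate([407, 105, 0]) cube([1072, 232, 18]);
translate([407, 216, 18]) cube([1072, 10, 340]);
translate([407, 105, 358]) cube([1072, 232, 18]);


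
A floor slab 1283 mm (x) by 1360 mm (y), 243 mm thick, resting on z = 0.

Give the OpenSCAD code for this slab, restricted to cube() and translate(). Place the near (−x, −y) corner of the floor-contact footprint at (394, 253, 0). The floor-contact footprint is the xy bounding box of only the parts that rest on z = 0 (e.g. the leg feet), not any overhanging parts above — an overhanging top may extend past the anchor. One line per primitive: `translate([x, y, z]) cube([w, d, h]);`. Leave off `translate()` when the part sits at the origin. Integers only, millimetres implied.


translate([394, 253, 0]) cube([1283, 1360, 243]);


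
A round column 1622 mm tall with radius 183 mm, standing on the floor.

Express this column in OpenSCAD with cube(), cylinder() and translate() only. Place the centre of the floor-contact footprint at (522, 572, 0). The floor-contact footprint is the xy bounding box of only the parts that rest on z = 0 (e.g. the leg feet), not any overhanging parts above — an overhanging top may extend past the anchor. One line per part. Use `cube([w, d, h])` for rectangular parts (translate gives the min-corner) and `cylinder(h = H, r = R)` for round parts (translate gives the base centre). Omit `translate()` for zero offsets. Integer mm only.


translate([522, 572, 0]) cylinder(h = 1622, r = 183);


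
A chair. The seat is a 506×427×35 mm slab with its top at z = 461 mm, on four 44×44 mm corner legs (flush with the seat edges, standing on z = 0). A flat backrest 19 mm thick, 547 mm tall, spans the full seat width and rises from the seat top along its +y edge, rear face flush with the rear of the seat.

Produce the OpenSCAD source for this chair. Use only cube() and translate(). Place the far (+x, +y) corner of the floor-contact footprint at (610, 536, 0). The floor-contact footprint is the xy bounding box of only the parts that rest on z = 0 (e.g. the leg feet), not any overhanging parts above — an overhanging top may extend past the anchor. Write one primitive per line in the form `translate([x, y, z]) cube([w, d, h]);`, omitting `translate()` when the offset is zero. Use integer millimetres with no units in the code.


// leg_h = 461 - 35 = 426
translate([104, 109, 426]) cube([506, 427, 35]);
translate([104, 109, 0]) cube([44, 44, 426]);
translate([566, 109, 0]) cube([44, 44, 426]);
translate([104, 492, 0]) cube([44, 44, 426]);
translate([566, 492, 0]) cube([44, 44, 426]);
translate([104, 517, 461]) cube([506, 19, 547]);


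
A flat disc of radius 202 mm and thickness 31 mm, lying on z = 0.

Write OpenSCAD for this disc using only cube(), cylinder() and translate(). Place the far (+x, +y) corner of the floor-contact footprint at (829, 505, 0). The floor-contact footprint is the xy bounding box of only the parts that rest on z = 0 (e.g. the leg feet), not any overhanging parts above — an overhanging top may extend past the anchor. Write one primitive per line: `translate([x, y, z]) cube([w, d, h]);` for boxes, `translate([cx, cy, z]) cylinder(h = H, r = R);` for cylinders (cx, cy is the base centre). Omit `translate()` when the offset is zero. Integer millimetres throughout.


translate([627, 303, 0]) cylinder(h = 31, r = 202);


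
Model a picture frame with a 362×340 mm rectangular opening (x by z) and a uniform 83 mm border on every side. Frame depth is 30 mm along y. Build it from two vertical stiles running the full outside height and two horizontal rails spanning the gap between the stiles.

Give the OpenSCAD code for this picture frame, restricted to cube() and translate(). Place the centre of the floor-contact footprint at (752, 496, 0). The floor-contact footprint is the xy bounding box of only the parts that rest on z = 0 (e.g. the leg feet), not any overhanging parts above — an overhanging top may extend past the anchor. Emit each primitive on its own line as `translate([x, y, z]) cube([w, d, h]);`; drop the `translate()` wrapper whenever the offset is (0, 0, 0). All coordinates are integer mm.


translate([488, 481, 0]) cube([83, 30, 506]);
translate([933, 481, 0]) cube([83, 30, 506]);
translate([571, 481, 0]) cube([362, 30, 83]);
translate([571, 481, 423]) cube([362, 30, 83]);


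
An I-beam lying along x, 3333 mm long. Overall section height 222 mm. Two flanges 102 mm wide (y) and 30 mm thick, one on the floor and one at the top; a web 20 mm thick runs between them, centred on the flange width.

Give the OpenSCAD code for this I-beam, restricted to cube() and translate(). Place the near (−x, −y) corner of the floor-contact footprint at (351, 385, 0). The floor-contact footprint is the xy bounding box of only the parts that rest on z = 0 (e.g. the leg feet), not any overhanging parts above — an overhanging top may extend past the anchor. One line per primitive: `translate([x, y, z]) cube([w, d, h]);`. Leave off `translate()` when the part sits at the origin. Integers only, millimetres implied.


translate([351, 385, 0]) cube([3333, 102, 30]);
translate([351, 426, 30]) cube([3333, 20, 162]);
translate([351, 385, 192]) cube([3333, 102, 30]);


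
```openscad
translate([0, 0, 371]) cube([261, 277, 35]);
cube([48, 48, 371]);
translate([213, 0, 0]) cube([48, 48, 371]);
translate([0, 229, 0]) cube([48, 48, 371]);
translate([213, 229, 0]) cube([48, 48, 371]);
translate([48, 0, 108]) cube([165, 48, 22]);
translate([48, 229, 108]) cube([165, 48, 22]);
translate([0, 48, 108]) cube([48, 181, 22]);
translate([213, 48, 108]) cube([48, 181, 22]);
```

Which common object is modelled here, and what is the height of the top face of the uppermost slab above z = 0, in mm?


A stool. The seat height is 406 mm.

A 261×277×35 slab at z = 371 on four corner posts — a stool. The seat top is 371 + 35 = 406 mm.


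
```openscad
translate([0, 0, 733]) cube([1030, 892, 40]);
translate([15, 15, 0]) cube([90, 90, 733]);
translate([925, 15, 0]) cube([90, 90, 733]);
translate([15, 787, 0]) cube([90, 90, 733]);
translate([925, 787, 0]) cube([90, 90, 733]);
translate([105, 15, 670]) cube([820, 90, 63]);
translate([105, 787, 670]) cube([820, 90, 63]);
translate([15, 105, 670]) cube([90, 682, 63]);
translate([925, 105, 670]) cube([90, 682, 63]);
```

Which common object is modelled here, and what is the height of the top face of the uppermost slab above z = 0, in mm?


A table. The table height is 773 mm.

A 1030×892×40 slab sits at z = 733 on four 90 mm square posts — a table. The top surface is at 733 + 40 = 773 mm.


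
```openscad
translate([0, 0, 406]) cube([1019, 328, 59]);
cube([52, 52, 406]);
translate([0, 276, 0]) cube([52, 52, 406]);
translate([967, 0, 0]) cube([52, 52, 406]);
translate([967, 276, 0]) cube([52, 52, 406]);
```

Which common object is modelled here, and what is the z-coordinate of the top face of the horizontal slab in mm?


A bench. The seat-top height is 465 mm.

A long slab on four corner posts — a bench. The slab sits at z = 406 with thickness 59, so the top is 406 + 59 = 465 mm.


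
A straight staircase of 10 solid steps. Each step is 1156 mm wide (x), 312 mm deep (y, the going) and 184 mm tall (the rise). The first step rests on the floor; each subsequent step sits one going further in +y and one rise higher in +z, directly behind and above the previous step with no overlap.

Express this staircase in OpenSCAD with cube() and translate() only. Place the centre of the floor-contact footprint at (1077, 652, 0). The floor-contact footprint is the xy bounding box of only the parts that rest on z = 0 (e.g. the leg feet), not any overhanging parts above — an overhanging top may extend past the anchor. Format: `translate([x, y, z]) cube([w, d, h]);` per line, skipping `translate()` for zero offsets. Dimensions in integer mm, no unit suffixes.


translate([499, 496, 0]) cube([1156, 312, 184]);
translate([499, 808, 184]) cube([1156, 312, 184]);
translate([499, 1120, 368]) cube([1156, 312, 184]);
translate([499, 1432, 552]) cube([1156, 312, 184]);
translate([499, 1744, 736]) cube([1156, 312, 184]);
translate([499, 2056, 920]) cube([1156, 312, 184]);
translate([499, 2368, 1104]) cube([1156, 312, 184]);
translate([499, 2680, 1288]) cube([1156, 312, 184]);
translate([499, 2992, 1472]) cube([1156, 312, 184]);
translate([499, 3304, 1656]) cube([1156, 312, 184]);


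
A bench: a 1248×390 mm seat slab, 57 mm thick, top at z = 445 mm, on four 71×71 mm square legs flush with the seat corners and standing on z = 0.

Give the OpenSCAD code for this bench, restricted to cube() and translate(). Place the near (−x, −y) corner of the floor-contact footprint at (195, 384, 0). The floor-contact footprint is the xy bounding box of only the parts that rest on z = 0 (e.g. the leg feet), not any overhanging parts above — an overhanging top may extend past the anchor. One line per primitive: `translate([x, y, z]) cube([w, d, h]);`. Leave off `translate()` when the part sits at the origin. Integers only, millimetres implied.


translate([195, 384, 388]) cube([1248, 390, 57]);
translate([195, 384, 0]) cube([71, 71, 388]);
translate([195, 703, 0]) cube([71, 71, 388]);
translate([1372, 384, 0]) cube([71, 71, 388]);
translate([1372, 703, 0]) cube([71, 71, 388]);


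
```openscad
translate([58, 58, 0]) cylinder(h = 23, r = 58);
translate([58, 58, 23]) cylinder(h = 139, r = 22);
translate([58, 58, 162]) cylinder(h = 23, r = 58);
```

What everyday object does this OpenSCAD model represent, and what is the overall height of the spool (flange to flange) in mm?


A spool. The overall height is 185 mm.

Three coaxial cylinders, large–small–large — a spool. Two 23 mm flanges and a 139 mm core give 23 + 139 + 23 = 185 mm.


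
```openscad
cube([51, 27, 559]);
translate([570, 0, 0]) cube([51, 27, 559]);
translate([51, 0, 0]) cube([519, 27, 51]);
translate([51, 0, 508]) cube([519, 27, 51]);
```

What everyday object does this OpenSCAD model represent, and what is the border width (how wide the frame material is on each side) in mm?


A picture frame. The border width is 51 mm.

Four thin pieces enclosing a rectangular opening — a picture frame. The two full-height stiles are 559 mm tall; the top rail sits at z = 508 and is 51 mm tall, so the border above the opening is 559 − 508 = 51 mm, matching the stile x-width.


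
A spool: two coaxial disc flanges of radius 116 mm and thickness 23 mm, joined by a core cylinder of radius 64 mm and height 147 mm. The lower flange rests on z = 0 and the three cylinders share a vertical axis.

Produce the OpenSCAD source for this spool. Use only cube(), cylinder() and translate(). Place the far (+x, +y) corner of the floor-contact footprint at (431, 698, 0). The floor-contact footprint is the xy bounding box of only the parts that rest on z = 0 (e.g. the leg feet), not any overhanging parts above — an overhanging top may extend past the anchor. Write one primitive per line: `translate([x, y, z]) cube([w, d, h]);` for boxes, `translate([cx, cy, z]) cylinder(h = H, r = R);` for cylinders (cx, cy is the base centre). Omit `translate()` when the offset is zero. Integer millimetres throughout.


translate([315, 582, 0]) cylinder(h = 23, r = 116);
translate([315, 582, 23]) cylinder(h = 147, r = 64);
translate([315, 582, 170]) cylinder(h = 23, r = 116);


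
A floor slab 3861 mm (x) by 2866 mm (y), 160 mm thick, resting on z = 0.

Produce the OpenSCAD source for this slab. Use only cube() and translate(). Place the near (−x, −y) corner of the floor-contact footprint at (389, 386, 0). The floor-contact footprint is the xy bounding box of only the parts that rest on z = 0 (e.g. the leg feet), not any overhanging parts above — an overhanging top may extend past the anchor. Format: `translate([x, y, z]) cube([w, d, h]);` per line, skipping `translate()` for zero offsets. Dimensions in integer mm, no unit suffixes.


translate([389, 386, 0]) cube([3861, 2866, 160]);


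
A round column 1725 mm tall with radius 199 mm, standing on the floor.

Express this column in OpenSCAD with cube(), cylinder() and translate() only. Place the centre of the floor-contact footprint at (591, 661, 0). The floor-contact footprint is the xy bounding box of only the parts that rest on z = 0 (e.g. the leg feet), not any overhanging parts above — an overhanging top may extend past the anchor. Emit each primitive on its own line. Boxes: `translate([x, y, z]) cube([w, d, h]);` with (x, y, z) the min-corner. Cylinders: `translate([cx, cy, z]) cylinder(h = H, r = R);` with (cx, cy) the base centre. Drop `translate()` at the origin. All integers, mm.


translate([591, 661, 0]) cylinder(h = 1725, r = 199);


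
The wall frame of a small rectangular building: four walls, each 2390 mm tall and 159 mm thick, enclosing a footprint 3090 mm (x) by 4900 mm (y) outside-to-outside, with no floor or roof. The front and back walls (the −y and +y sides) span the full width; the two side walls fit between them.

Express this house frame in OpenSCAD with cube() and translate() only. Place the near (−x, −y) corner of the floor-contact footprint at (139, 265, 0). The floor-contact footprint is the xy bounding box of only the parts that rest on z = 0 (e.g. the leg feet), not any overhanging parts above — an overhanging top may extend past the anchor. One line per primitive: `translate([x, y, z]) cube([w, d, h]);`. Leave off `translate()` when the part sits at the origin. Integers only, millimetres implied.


translate([139, 265, 0]) cube([3090, 159, 2390]);
translate([139, 5006, 0]) cube([3090, 159, 2390]);
translate([139, 424, 0]) cube([159, 4582, 2390]);
translate([3070, 424, 0]) cube([159, 4582, 2390]);
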